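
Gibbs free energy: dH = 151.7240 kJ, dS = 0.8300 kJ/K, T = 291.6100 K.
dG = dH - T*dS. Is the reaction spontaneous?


T*dS = 291.6100 * 0.8300 = 242.0363 kJ
dG = 151.7240 - 242.0363 = -90.3123 kJ (spontaneous)

dG = -90.3123 kJ, spontaneous


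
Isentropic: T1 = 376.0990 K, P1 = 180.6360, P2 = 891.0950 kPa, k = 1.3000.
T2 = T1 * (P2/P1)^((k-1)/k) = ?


(k-1)/k = 0.2308
(P2/P1)^exp = 1.4453
T2 = 376.0990 * 1.4453 = 543.5667 K

543.5667 K


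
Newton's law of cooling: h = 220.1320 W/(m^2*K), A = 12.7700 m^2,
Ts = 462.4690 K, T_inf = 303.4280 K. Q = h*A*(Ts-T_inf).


dT = 159.0410 K
Q = 220.1320 * 12.7700 * 159.0410 = 447077.8713 W

447077.8713 W


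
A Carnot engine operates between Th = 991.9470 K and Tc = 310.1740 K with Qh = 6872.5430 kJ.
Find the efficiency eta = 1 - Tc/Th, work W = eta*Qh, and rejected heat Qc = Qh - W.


eta = 1 - 310.1740/991.9470 = 0.6873
W = 0.6873 * 6872.5430 = 4723.5530 kJ
Qc = 6872.5430 - 4723.5530 = 2148.9900 kJ

eta = 68.7308%, W = 4723.5530 kJ, Qc = 2148.9900 kJ


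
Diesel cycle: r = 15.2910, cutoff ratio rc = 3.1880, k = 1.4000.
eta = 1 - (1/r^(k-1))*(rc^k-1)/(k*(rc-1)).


r^(k-1) = 2.9770
rc^k = 5.0690
eta = 0.5538 = 55.3787%

55.3787%


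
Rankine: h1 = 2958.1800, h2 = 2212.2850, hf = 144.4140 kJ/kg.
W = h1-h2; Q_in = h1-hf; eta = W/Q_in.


W = 745.8950 kJ/kg
Q_in = 2813.7660 kJ/kg
eta = 0.2651 = 26.5088%

eta = 26.5088%


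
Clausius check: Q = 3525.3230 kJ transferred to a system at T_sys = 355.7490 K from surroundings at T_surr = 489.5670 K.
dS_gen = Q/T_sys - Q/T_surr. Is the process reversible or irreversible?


dS_sys = 3525.3230/355.7490 = 9.9096 kJ/K
dS_surr = -3525.3230/489.5670 = -7.2009 kJ/K
dS_gen = 9.9096 - 7.2009 = 2.7087 kJ/K (irreversible)

dS_gen = 2.7087 kJ/K, irreversible


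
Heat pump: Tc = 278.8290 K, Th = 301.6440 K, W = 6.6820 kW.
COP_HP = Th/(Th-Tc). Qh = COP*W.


COP = 301.6440 / 22.8150 = 13.2213
Qh = 13.2213 * 6.6820 = 88.3447 kW

COP = 13.2213, Qh = 88.3447 kW


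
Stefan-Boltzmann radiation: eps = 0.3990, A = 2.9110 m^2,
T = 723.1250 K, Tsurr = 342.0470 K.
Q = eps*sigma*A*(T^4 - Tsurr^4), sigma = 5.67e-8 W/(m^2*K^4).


T^4 = 2.7343e+11
Tsurr^4 = 1.3688e+10
Q = 0.3990 * 5.67e-8 * 2.9110 * 2.5975e+11 = 17105.9778 W

17105.9778 W


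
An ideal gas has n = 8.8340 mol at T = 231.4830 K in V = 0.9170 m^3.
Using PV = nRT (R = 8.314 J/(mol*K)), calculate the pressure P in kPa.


P = nRT/V = 8.8340 * 8.314 * 231.4830 / 0.9170
= 17001.4717 / 0.9170 = 18540.3181 Pa = 18.5403 kPa

18.5403 kPa


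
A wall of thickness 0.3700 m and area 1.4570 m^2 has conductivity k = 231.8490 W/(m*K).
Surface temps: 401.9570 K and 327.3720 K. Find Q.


dT = 74.5850 K
Q = 231.8490 * 1.4570 * 74.5850 / 0.3700 = 68094.8941 W

68094.8941 W


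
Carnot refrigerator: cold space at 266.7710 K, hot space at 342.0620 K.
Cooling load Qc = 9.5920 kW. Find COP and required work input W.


COP = 266.7710 / 75.2910 = 3.5432
W = 9.5920 / 3.5432 = 2.7072 kW

COP = 3.5432, W = 2.7072 kW


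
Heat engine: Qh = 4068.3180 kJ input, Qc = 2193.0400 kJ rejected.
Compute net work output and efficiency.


W = 4068.3180 - 2193.0400 = 1875.2780 kJ
eta = 1875.2780 / 4068.3180 = 0.4609 = 46.0947%

W = 1875.2780 kJ, eta = 46.0947%


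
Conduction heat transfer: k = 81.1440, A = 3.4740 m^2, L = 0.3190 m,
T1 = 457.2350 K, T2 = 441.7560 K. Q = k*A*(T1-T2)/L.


dT = 15.4790 K
Q = 81.1440 * 3.4740 * 15.4790 / 0.3190 = 13678.4990 W

13678.4990 W


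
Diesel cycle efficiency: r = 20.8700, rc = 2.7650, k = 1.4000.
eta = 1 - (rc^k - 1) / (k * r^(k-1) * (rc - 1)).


r^(k-1) = 3.3714
rc^k = 4.1531
eta = 0.6215 = 62.1508%

62.1508%


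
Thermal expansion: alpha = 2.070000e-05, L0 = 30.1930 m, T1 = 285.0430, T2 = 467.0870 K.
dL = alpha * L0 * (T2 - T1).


dT = 182.0440 K
dL = 2.070000e-05 * 30.1930 * 182.0440 = 0.113777 m
L_final = 30.306777 m

dL = 0.113777 m


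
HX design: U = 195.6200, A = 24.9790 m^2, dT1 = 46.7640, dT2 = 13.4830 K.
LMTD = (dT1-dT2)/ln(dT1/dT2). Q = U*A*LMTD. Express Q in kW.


LMTD = 26.7600 K
Q = 195.6200 * 24.9790 * 26.7600 = 130759.9083 W = 130.7599 kW

130.7599 kW


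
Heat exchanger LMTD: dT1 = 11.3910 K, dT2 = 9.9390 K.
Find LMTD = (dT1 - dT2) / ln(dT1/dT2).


dT1/dT2 = 1.1461
ln(dT1/dT2) = 0.1364
LMTD = 1.4520 / 0.1364 = 10.6485 K

10.6485 K


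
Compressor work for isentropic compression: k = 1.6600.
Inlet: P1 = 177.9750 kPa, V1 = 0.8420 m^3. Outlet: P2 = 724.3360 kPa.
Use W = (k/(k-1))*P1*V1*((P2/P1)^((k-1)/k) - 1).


(k-1)/k = 0.3976
(P2/P1)^exp = 1.7473
W = 2.5152 * 177.9750 * 0.8420 * (1.7473 - 1) = 281.6573 kJ

281.6573 kJ


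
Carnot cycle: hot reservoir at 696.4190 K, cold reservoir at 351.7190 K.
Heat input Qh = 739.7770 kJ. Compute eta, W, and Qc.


eta = 1 - 351.7190/696.4190 = 0.4950
W = 0.4950 * 739.7770 = 366.1605 kJ
Qc = 739.7770 - 366.1605 = 373.6165 kJ

eta = 49.4961%, W = 366.1605 kJ, Qc = 373.6165 kJ


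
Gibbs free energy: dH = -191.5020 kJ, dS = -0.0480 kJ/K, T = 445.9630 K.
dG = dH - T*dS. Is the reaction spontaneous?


T*dS = 445.9630 * -0.0480 = -21.4062 kJ
dG = -191.5020 + 21.4062 = -170.0958 kJ (spontaneous)

dG = -170.0958 kJ, spontaneous


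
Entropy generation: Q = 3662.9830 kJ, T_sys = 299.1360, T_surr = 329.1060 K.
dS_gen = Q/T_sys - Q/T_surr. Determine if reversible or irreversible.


dS_sys = 3662.9830/299.1360 = 12.2452 kJ/K
dS_surr = -3662.9830/329.1060 = -11.1301 kJ/K
dS_gen = 12.2452 - 11.1301 = 1.1151 kJ/K (irreversible)

dS_gen = 1.1151 kJ/K, irreversible


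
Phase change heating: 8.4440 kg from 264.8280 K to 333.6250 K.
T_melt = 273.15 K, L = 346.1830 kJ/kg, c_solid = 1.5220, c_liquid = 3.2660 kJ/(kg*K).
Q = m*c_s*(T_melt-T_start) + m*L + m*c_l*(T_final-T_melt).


Q1 (sensible, solid) = 8.4440 * 1.5220 * 8.3220 = 106.9524 kJ
Q2 (latent) = 8.4440 * 346.1830 = 2923.1693 kJ
Q3 (sensible, liquid) = 8.4440 * 3.2660 * 60.4750 = 1667.7858 kJ
Q_total = 4697.9075 kJ

4697.9075 kJ


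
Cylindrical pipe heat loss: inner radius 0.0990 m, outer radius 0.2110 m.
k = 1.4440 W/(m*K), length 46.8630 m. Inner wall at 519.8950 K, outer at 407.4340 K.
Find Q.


dT = 112.4610 K
ln(ro/ri) = 0.7567
Q = 2*pi*1.4440*46.8630*112.4610 / 0.7567 = 63187.8217 W

63187.8217 W


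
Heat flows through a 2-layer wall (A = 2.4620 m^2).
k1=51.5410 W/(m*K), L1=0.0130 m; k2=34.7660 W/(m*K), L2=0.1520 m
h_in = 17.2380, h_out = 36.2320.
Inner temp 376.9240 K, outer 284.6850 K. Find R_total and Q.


R_conv_in = 1/(17.2380*2.4620) = 0.0236
R_1 = 0.0130/(51.5410*2.4620) = 0.0001
R_2 = 0.1520/(34.7660*2.4620) = 0.0018
R_conv_out = 1/(36.2320*2.4620) = 0.0112
R_total = 0.0367 K/W
Q = 92.2390 / 0.0367 = 2516.6611 W

R_total = 0.0367 K/W, Q = 2516.6611 W


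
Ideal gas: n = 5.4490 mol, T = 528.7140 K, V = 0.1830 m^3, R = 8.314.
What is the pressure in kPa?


P = nRT/V = 5.4490 * 8.314 * 528.7140 / 0.1830
= 23952.3229 / 0.1830 = 130887.0106 Pa = 130.8870 kPa

130.8870 kPa


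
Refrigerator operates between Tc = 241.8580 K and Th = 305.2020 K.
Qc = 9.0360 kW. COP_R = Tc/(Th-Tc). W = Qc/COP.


COP = 241.8580 / 63.3440 = 3.8182
W = 9.0360 / 3.8182 = 2.3666 kW

COP = 3.8182, W = 2.3666 kW


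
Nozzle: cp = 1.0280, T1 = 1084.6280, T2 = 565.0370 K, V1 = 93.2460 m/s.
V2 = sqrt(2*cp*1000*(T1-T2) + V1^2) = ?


dT = 519.5910 K
2*cp*1000*dT = 1068279.0960
V1^2 = 8694.8165
V2 = sqrt(1076973.9125) = 1037.7735 m/s

1037.7735 m/s


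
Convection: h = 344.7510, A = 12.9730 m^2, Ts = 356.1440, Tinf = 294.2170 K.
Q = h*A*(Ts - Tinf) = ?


dT = 61.9270 K
Q = 344.7510 * 12.9730 * 61.9270 = 276965.7036 W

276965.7036 W


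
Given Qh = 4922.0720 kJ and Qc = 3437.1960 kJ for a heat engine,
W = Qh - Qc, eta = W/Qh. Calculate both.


W = 4922.0720 - 3437.1960 = 1484.8760 kJ
eta = 1484.8760 / 4922.0720 = 0.3017 = 30.1677%

W = 1484.8760 kJ, eta = 30.1677%


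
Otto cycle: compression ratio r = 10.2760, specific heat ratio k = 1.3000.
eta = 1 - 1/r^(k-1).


r^(k-1) = 2.0116
eta = 1 - 1/2.0116 = 0.5029 = 50.2890%

50.2890%


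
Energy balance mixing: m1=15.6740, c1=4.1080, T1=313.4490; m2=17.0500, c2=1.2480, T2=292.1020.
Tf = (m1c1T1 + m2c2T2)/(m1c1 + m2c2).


num = 26398.0657
den = 85.6672
Tf = 308.1467 K

308.1467 K


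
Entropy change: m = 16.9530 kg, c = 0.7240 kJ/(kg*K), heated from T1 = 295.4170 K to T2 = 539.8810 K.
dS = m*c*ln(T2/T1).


T2/T1 = 1.8275
ln(T2/T1) = 0.6030
dS = 16.9530 * 0.7240 * 0.6030 = 7.4007 kJ/K

7.4007 kJ/K


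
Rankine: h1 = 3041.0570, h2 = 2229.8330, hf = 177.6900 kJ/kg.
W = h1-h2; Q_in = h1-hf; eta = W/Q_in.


W = 811.2240 kJ/kg
Q_in = 2863.3670 kJ/kg
eta = 0.2833 = 28.3311%

eta = 28.3311%


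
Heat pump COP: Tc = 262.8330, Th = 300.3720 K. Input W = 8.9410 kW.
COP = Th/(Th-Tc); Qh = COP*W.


COP = 300.3720 / 37.5390 = 8.0016
Qh = 8.0016 * 8.9410 = 71.5423 kW

COP = 8.0016, Qh = 71.5423 kW


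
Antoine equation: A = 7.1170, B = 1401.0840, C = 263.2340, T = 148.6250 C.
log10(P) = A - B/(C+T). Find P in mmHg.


C+T = 411.8590
B/(C+T) = 3.4019
log10(P) = 7.1170 - 3.4019 = 3.7151
P = 10^3.7151 = 5189.7502 mmHg

5189.7502 mmHg


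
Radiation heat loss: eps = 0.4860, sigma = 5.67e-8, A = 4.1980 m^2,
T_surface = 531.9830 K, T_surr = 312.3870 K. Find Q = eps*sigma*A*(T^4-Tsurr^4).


T^4 = 8.0092e+10
Tsurr^4 = 9.5230e+09
Q = 0.4860 * 5.67e-8 * 4.1980 * 7.0569e+10 = 8163.5325 W

8163.5325 W


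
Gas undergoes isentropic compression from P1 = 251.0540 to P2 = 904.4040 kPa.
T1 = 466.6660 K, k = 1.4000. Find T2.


(k-1)/k = 0.2857
(P2/P1)^exp = 1.4422
T2 = 466.6660 * 1.4422 = 673.0284 K

673.0284 K


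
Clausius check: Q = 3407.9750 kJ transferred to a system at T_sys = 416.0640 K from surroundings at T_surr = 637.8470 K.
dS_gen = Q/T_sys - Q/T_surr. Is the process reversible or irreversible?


dS_sys = 3407.9750/416.0640 = 8.1910 kJ/K
dS_surr = -3407.9750/637.8470 = -5.3429 kJ/K
dS_gen = 8.1910 - 5.3429 = 2.8481 kJ/K (irreversible)

dS_gen = 2.8481 kJ/K, irreversible


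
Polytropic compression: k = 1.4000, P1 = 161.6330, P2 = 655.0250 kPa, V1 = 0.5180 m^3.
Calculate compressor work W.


(k-1)/k = 0.2857
(P2/P1)^exp = 1.4915
W = 3.5000 * 161.6330 * 0.5180 * (1.4915 - 1) = 144.0428 kJ

144.0428 kJ


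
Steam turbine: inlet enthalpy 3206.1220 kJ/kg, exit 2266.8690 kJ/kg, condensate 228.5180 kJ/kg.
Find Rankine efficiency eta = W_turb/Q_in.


W = 939.2530 kJ/kg
Q_in = 2977.6040 kJ/kg
eta = 0.3154 = 31.5439%

eta = 31.5439%


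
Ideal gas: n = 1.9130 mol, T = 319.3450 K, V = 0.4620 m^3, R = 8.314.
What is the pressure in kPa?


P = nRT/V = 1.9130 * 8.314 * 319.3450 / 0.4620
= 5079.0807 / 0.4620 = 10993.6811 Pa = 10.9937 kPa

10.9937 kPa


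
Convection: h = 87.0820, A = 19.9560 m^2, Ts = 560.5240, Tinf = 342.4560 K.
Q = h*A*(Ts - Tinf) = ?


dT = 218.0680 K
Q = 87.0820 * 19.9560 * 218.0680 = 378960.4004 W

378960.4004 W


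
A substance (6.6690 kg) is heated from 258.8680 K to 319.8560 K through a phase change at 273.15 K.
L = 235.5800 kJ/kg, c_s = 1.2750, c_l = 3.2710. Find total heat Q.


Q1 (sensible, solid) = 6.6690 * 1.2750 * 14.2820 = 121.4395 kJ
Q2 (latent) = 6.6690 * 235.5800 = 1571.0830 kJ
Q3 (sensible, liquid) = 6.6690 * 3.2710 * 46.7060 = 1018.8586 kJ
Q_total = 2711.3812 kJ

2711.3812 kJ


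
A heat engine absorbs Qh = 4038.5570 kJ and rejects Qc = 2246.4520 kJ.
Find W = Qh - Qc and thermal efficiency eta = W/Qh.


W = 4038.5570 - 2246.4520 = 1792.1050 kJ
eta = 1792.1050 / 4038.5570 = 0.4437 = 44.3749%

W = 1792.1050 kJ, eta = 44.3749%


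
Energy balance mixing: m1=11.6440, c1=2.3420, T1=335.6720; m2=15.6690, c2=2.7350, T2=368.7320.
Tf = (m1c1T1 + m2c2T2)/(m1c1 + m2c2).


num = 24955.7635
den = 70.1250
Tf = 355.8756 K

355.8756 K


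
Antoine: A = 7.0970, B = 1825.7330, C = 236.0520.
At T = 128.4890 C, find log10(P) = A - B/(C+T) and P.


C+T = 364.5410
B/(C+T) = 5.0083
log10(P) = 7.0970 - 5.0083 = 2.0887
P = 10^2.0887 = 122.6574 mmHg

122.6574 mmHg


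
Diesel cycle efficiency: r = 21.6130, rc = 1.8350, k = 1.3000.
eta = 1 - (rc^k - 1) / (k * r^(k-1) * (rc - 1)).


r^(k-1) = 2.5143
rc^k = 2.2015
eta = 0.5598 = 55.9755%

55.9755%


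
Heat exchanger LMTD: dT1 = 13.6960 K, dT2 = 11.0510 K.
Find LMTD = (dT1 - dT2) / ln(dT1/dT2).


dT1/dT2 = 1.2393
ln(dT1/dT2) = 0.2146
LMTD = 2.6450 / 0.2146 = 12.3262 K

12.3262 K


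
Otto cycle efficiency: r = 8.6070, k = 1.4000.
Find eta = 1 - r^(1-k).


r^(k-1) = 2.3656
eta = 1 - 1/2.3656 = 0.5773 = 57.7274%

57.7274%


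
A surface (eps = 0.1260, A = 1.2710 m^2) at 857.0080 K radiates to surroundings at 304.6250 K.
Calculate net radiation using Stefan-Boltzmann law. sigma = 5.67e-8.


T^4 = 5.3944e+11
Tsurr^4 = 8.6112e+09
Q = 0.1260 * 5.67e-8 * 1.2710 * 5.3082e+11 = 4820.0324 W

4820.0324 W


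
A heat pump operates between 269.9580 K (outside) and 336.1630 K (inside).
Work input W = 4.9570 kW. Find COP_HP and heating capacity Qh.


COP = 336.1630 / 66.2050 = 5.0776
Qh = 5.0776 * 4.9570 = 25.1697 kW

COP = 5.0776, Qh = 25.1697 kW


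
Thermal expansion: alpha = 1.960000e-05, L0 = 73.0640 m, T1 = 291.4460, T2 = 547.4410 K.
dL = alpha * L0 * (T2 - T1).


dT = 255.9950 K
dL = 1.960000e-05 * 73.0640 * 255.9950 = 0.366599 m
L_final = 73.430599 m

dL = 0.366599 m


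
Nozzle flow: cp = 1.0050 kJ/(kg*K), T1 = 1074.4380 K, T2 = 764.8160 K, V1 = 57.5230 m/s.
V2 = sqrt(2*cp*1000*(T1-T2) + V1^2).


dT = 309.6220 K
2*cp*1000*dT = 622340.2200
V1^2 = 3308.8955
V2 = sqrt(625649.1155) = 790.9798 m/s

790.9798 m/s


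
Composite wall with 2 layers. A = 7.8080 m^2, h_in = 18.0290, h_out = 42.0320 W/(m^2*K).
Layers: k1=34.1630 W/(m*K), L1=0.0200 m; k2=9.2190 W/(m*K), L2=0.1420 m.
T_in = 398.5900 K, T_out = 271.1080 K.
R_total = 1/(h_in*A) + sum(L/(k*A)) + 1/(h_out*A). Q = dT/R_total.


R_conv_in = 1/(18.0290*7.8080) = 0.0071
R_1 = 0.0200/(34.1630*7.8080) = 7.4978e-05
R_2 = 0.1420/(9.2190*7.8080) = 0.0020
R_conv_out = 1/(42.0320*7.8080) = 0.0030
R_total = 0.0122 K/W
Q = 127.4820 / 0.0122 = 10450.6179 W

R_total = 0.0122 K/W, Q = 10450.6179 W


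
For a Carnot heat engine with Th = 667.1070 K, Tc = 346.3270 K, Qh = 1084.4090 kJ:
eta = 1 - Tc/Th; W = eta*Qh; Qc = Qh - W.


eta = 1 - 346.3270/667.1070 = 0.4809
W = 0.4809 * 1084.4090 = 521.4407 kJ
Qc = 1084.4090 - 521.4407 = 562.9683 kJ

eta = 48.0852%, W = 521.4407 kJ, Qc = 562.9683 kJ


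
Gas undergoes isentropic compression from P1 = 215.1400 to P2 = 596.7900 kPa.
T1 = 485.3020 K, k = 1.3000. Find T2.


(k-1)/k = 0.2308
(P2/P1)^exp = 1.2655
T2 = 485.3020 * 1.2655 = 614.1381 K

614.1381 K


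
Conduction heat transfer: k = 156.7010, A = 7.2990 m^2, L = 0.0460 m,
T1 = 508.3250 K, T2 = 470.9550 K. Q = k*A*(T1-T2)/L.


dT = 37.3700 K
Q = 156.7010 * 7.2990 * 37.3700 / 0.0460 = 929181.1649 W

929181.1649 W


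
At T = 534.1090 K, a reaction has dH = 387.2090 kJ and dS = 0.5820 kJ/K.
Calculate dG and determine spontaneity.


T*dS = 534.1090 * 0.5820 = 310.8514 kJ
dG = 387.2090 - 310.8514 = 76.3576 kJ (non-spontaneous)

dG = 76.3576 kJ, non-spontaneous


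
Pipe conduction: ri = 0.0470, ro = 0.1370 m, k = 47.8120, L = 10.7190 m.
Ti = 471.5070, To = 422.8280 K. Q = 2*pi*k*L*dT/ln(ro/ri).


dT = 48.6790 K
ln(ro/ri) = 1.0698
Q = 2*pi*47.8120*10.7190*48.6790 / 1.0698 = 146519.8875 W

146519.8875 W


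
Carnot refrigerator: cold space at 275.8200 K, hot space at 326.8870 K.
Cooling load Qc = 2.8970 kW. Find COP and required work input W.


COP = 275.8200 / 51.0670 = 5.4011
W = 2.8970 / 5.4011 = 0.5364 kW

COP = 5.4011, W = 0.5364 kW


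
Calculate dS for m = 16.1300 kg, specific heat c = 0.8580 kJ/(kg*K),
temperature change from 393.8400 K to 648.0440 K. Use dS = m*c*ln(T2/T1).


T2/T1 = 1.6454
ln(T2/T1) = 0.4980
dS = 16.1300 * 0.8580 * 0.4980 = 6.8923 kJ/K

6.8923 kJ/K


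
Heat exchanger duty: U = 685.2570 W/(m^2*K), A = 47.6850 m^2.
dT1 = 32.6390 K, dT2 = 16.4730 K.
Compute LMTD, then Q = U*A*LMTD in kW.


LMTD = 23.6419 K
Q = 685.2570 * 47.6850 * 23.6419 = 772534.9488 W = 772.5349 kW

772.5349 kW


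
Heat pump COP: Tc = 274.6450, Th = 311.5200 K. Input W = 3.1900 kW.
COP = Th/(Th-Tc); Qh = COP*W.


COP = 311.5200 / 36.8750 = 8.4480
Qh = 8.4480 * 3.1900 = 26.9491 kW

COP = 8.4480, Qh = 26.9491 kW


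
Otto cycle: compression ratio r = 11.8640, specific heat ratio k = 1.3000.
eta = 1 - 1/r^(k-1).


r^(k-1) = 2.1002
eta = 1 - 1/2.1002 = 0.5239 = 52.3864%

52.3864%


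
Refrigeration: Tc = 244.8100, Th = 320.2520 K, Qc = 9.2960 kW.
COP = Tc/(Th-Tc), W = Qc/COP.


COP = 244.8100 / 75.4420 = 3.2450
W = 9.2960 / 3.2450 = 2.8647 kW

COP = 3.2450, W = 2.8647 kW


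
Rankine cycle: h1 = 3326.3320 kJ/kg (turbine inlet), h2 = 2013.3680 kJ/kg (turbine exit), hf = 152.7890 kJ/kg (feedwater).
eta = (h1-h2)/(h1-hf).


W = 1312.9640 kJ/kg
Q_in = 3173.5430 kJ/kg
eta = 0.4137 = 41.3722%

eta = 41.3722%


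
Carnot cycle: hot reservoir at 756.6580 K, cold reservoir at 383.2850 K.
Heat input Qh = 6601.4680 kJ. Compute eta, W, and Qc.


eta = 1 - 383.2850/756.6580 = 0.4935
W = 0.4935 * 6601.4680 = 3257.4953 kJ
Qc = 6601.4680 - 3257.4953 = 3343.9727 kJ

eta = 49.3450%, W = 3257.4953 kJ, Qc = 3343.9727 kJ


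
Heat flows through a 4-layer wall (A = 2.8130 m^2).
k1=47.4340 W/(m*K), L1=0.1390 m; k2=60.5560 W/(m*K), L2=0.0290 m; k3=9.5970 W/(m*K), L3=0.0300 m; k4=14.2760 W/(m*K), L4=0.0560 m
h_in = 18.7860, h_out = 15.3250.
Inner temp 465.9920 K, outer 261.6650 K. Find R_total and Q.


R_conv_in = 1/(18.7860*2.8130) = 0.0189
R_1 = 0.1390/(47.4340*2.8130) = 0.0010
R_2 = 0.0290/(60.5560*2.8130) = 0.0002
R_3 = 0.0300/(9.5970*2.8130) = 0.0011
R_4 = 0.0560/(14.2760*2.8130) = 0.0014
R_conv_out = 1/(15.3250*2.8130) = 0.0232
R_total = 0.0458 K/W
Q = 204.3270 / 0.0458 = 4457.6030 W

R_total = 0.0458 K/W, Q = 4457.6030 W


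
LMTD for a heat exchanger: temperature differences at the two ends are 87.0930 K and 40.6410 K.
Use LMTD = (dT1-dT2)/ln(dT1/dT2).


dT1/dT2 = 2.1430
ln(dT1/dT2) = 0.7622
LMTD = 46.4520 / 0.7622 = 60.9447 K

60.9447 K


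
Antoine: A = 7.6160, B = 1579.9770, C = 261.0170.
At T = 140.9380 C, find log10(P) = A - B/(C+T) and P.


C+T = 401.9550
B/(C+T) = 3.9307
log10(P) = 7.6160 - 3.9307 = 3.6853
P = 10^3.6853 = 4844.7230 mmHg

4844.7230 mmHg


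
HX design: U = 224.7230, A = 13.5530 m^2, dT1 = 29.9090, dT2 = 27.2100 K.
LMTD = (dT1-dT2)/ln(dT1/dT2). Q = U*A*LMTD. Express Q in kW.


LMTD = 28.5382 K
Q = 224.7230 * 13.5530 * 28.5382 = 86918.0595 W = 86.9181 kW

86.9181 kW


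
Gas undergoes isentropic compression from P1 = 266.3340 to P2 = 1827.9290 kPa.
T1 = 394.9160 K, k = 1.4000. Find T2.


(k-1)/k = 0.2857
(P2/P1)^exp = 1.7338
T2 = 394.9160 * 1.7338 = 684.7217 K

684.7217 K


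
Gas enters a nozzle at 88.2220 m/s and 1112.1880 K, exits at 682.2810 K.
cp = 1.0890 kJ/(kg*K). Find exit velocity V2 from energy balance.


dT = 429.9070 K
2*cp*1000*dT = 936337.4460
V1^2 = 7783.1213
V2 = sqrt(944120.5673) = 971.6587 m/s

971.6587 m/s


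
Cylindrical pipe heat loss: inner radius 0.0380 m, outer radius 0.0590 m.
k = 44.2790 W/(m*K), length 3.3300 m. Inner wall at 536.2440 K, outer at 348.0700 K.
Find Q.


dT = 188.1740 K
ln(ro/ri) = 0.4400
Q = 2*pi*44.2790*3.3300*188.1740 / 0.4400 = 396256.9871 W

396256.9871 W


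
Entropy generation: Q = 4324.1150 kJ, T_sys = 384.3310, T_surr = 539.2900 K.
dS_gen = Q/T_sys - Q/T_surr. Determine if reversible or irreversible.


dS_sys = 4324.1150/384.3310 = 11.2510 kJ/K
dS_surr = -4324.1150/539.2900 = -8.0182 kJ/K
dS_gen = 11.2510 - 8.0182 = 3.2329 kJ/K (irreversible)

dS_gen = 3.2329 kJ/K, irreversible


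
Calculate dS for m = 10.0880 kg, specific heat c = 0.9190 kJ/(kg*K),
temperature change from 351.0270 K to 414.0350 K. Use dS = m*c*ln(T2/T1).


T2/T1 = 1.1795
ln(T2/T1) = 0.1651
dS = 10.0880 * 0.9190 * 0.1651 = 1.5305 kJ/K

1.5305 kJ/K


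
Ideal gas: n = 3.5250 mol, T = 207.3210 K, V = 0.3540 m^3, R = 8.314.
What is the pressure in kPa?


P = nRT/V = 3.5250 * 8.314 * 207.3210 / 0.3540
= 6075.9254 / 0.3540 = 17163.6312 Pa = 17.1636 kPa

17.1636 kPa


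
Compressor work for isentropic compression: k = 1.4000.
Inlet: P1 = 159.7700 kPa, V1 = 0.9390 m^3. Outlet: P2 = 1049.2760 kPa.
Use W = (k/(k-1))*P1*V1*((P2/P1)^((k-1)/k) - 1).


(k-1)/k = 0.2857
(P2/P1)^exp = 1.7121
W = 3.5000 * 159.7700 * 0.9390 * (1.7121 - 1) = 373.9376 kJ

373.9376 kJ


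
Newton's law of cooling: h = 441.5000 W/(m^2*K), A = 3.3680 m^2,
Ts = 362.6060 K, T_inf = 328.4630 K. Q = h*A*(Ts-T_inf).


dT = 34.1430 K
Q = 441.5000 * 3.3680 * 34.1430 = 50769.6850 W

50769.6850 W


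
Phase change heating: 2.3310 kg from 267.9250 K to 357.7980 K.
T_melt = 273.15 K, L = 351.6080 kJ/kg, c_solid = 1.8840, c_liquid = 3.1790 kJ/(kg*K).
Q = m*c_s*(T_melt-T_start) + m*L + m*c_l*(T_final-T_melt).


Q1 (sensible, solid) = 2.3310 * 1.8840 * 5.2250 = 22.9461 kJ
Q2 (latent) = 2.3310 * 351.6080 = 819.5982 kJ
Q3 (sensible, liquid) = 2.3310 * 3.1790 * 84.6480 = 627.2628 kJ
Q_total = 1469.8071 kJ

1469.8071 kJ


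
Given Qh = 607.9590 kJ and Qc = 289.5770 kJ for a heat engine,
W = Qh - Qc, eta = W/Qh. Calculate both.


W = 607.9590 - 289.5770 = 318.3820 kJ
eta = 318.3820 / 607.9590 = 0.5237 = 52.3690%

W = 318.3820 kJ, eta = 52.3690%


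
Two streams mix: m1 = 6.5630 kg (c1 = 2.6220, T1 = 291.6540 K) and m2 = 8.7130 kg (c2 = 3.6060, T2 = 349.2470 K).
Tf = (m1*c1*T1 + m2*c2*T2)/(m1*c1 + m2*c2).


num = 15991.8550
den = 48.6273
Tf = 328.8660 K

328.8660 K


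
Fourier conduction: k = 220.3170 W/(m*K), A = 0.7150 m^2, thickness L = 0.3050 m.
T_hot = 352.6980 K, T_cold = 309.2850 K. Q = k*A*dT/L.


dT = 43.4130 K
Q = 220.3170 * 0.7150 * 43.4130 / 0.3050 = 22421.9825 W

22421.9825 W


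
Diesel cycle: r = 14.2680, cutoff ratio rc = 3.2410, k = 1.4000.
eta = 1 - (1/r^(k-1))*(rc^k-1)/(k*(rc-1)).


r^(k-1) = 2.8956
rc^k = 5.1874
eta = 0.5391 = 53.9075%

53.9075%


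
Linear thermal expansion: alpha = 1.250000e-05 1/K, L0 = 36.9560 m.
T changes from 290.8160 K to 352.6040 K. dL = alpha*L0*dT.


dT = 61.7880 K
dL = 1.250000e-05 * 36.9560 * 61.7880 = 0.028543 m
L_final = 36.984543 m

dL = 0.028543 m


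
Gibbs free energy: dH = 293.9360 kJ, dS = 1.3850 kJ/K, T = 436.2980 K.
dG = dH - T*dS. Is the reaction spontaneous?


T*dS = 436.2980 * 1.3850 = 604.2727 kJ
dG = 293.9360 - 604.2727 = -310.3367 kJ (spontaneous)

dG = -310.3367 kJ, spontaneous


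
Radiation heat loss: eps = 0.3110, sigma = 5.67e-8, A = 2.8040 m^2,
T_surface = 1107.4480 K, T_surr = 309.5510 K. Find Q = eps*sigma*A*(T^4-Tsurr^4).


T^4 = 1.5042e+12
Tsurr^4 = 9.1818e+09
Q = 0.3110 * 5.67e-8 * 2.8040 * 1.4950e+12 = 73918.9253 W

73918.9253 W


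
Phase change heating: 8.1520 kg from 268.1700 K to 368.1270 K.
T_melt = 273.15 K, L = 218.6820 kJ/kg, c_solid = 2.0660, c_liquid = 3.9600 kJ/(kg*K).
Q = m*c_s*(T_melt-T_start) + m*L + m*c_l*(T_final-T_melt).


Q1 (sensible, solid) = 8.1520 * 2.0660 * 4.9800 = 83.8733 kJ
Q2 (latent) = 8.1520 * 218.6820 = 1782.6957 kJ
Q3 (sensible, liquid) = 8.1520 * 3.9600 * 94.9770 = 3066.0399 kJ
Q_total = 4932.6089 kJ

4932.6089 kJ


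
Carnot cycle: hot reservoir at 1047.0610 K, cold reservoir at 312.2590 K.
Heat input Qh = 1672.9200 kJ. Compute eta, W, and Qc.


eta = 1 - 312.2590/1047.0610 = 0.7018
W = 0.7018 * 1672.9200 = 1174.0147 kJ
Qc = 1672.9200 - 1174.0147 = 498.9053 kJ

eta = 70.1776%, W = 1174.0147 kJ, Qc = 498.9053 kJ


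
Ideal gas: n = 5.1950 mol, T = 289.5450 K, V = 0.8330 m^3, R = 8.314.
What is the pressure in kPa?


P = nRT/V = 5.1950 * 8.314 * 289.5450 / 0.8330
= 12505.8047 / 0.8330 = 15012.9708 Pa = 15.0130 kPa

15.0130 kPa


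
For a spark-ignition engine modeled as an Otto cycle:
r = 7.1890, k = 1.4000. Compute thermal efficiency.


r^(k-1) = 2.2012
eta = 1 - 1/2.2012 = 0.5457 = 54.5711%

54.5711%


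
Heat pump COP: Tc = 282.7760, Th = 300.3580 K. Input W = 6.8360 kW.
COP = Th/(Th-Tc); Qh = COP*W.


COP = 300.3580 / 17.5820 = 17.0833
Qh = 17.0833 * 6.8360 = 116.7812 kW

COP = 17.0833, Qh = 116.7812 kW


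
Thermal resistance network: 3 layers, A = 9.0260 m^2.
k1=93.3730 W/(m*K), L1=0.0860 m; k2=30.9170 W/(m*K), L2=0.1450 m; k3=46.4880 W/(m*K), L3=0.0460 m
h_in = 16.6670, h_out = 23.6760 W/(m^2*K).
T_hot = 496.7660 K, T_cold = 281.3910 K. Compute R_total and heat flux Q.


R_conv_in = 1/(16.6670*9.0260) = 0.0066
R_1 = 0.0860/(93.3730*9.0260) = 0.0001
R_2 = 0.1450/(30.9170*9.0260) = 0.0005
R_3 = 0.0460/(46.4880*9.0260) = 0.0001
R_conv_out = 1/(23.6760*9.0260) = 0.0047
R_total = 0.0121 K/W
Q = 215.3750 / 0.0121 = 17861.4753 W

R_total = 0.0121 K/W, Q = 17861.4753 W


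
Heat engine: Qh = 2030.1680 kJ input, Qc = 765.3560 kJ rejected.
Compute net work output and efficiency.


W = 2030.1680 - 765.3560 = 1264.8120 kJ
eta = 1264.8120 / 2030.1680 = 0.6230 = 62.3009%

W = 1264.8120 kJ, eta = 62.3009%


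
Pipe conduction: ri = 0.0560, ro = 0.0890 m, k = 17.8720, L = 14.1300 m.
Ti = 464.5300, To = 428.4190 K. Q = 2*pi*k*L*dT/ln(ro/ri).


dT = 36.1110 K
ln(ro/ri) = 0.4633
Q = 2*pi*17.8720*14.1300*36.1110 / 0.4633 = 123676.3795 W

123676.3795 W


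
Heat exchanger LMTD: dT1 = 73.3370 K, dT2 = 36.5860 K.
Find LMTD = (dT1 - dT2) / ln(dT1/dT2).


dT1/dT2 = 2.0045
ln(dT1/dT2) = 0.6954
LMTD = 36.7510 / 0.6954 = 52.8488 K

52.8488 K


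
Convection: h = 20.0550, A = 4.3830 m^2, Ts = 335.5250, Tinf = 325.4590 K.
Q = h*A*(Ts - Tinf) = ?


dT = 10.0660 K
Q = 20.0550 * 4.3830 * 10.0660 = 884.8121 W

884.8121 W


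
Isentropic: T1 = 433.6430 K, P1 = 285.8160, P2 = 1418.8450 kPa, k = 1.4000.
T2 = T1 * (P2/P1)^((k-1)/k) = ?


(k-1)/k = 0.2857
(P2/P1)^exp = 1.5806
T2 = 433.6430 * 1.5806 = 685.4033 K

685.4033 K


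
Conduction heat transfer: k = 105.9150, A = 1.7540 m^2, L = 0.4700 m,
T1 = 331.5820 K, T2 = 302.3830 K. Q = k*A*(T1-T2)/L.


dT = 29.1990 K
Q = 105.9150 * 1.7540 * 29.1990 / 0.4700 = 11541.3651 W

11541.3651 W


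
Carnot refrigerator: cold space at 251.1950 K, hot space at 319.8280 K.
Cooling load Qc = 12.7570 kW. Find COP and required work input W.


COP = 251.1950 / 68.6330 = 3.6600
W = 12.7570 / 3.6600 = 3.4855 kW

COP = 3.6600, W = 3.4855 kW


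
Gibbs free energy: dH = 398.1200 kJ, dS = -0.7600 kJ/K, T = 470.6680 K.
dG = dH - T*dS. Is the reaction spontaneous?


T*dS = 470.6680 * -0.7600 = -357.7077 kJ
dG = 398.1200 + 357.7077 = 755.8277 kJ (non-spontaneous)

dG = 755.8277 kJ, non-spontaneous


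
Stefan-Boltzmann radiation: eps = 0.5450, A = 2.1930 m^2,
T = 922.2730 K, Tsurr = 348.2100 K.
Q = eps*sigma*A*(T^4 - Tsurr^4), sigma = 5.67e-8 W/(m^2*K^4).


T^4 = 7.2350e+11
Tsurr^4 = 1.4702e+10
Q = 0.5450 * 5.67e-8 * 2.1930 * 7.0880e+11 = 48033.0700 W

48033.0700 W


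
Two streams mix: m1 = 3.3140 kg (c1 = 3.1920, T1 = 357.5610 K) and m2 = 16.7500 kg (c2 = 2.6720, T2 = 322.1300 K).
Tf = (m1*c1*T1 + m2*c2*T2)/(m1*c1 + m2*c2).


num = 18199.6335
den = 55.3343
Tf = 328.9034 K

328.9034 K


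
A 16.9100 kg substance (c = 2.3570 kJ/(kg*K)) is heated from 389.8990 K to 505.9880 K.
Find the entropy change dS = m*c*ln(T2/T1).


T2/T1 = 1.2977
ln(T2/T1) = 0.2606
dS = 16.9100 * 2.3570 * 0.2606 = 10.3877 kJ/K

10.3877 kJ/K


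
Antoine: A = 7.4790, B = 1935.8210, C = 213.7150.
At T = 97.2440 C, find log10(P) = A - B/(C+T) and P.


C+T = 310.9590
B/(C+T) = 6.2253
log10(P) = 7.4790 - 6.2253 = 1.2537
P = 10^1.2537 = 17.9339 mmHg

17.9339 mmHg


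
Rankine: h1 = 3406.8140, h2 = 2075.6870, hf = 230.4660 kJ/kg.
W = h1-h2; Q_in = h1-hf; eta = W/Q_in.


W = 1331.1270 kJ/kg
Q_in = 3176.3480 kJ/kg
eta = 0.4191 = 41.9075%

eta = 41.9075%


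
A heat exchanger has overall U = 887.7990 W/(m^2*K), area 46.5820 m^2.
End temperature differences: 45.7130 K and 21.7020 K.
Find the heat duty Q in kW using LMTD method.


LMTD = 32.2305 K
Q = 887.7990 * 46.5820 * 32.2305 = 1332905.6478 W = 1332.9056 kW

1332.9056 kW


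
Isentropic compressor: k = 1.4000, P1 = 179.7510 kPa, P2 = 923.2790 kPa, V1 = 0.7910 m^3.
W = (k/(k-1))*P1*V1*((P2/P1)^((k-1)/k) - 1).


(k-1)/k = 0.2857
(P2/P1)^exp = 1.5960
W = 3.5000 * 179.7510 * 0.7910 * (1.5960 - 1) = 296.6181 kJ

296.6181 kJ


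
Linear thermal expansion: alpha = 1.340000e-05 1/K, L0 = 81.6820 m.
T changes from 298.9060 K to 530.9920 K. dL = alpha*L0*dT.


dT = 232.0860 K
dL = 1.340000e-05 * 81.6820 * 232.0860 = 0.254027 m
L_final = 81.936027 m

dL = 0.254027 m


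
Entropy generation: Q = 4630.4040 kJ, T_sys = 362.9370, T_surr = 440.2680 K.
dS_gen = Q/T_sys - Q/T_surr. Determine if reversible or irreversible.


dS_sys = 4630.4040/362.9370 = 12.7581 kJ/K
dS_surr = -4630.4040/440.2680 = -10.5172 kJ/K
dS_gen = 12.7581 - 10.5172 = 2.2409 kJ/K (irreversible)

dS_gen = 2.2409 kJ/K, irreversible


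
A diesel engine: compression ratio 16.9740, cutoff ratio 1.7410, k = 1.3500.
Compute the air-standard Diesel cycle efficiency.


r^(k-1) = 2.6942
rc^k = 2.1139
eta = 0.5867 = 58.6707%

58.6707%


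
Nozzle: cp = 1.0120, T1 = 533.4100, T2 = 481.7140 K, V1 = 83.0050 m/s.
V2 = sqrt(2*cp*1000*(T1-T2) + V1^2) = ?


dT = 51.6960 K
2*cp*1000*dT = 104632.7040
V1^2 = 6889.8300
V2 = sqrt(111522.5340) = 333.9499 m/s

333.9499 m/s


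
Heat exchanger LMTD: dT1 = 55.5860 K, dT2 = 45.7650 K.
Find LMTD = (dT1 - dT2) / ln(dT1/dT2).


dT1/dT2 = 1.2146
ln(dT1/dT2) = 0.1944
LMTD = 9.8210 / 0.1944 = 50.5165 K

50.5165 K


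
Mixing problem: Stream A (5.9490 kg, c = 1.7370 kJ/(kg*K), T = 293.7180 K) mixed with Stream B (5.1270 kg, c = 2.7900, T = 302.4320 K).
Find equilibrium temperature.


num = 7361.1965
den = 24.6377
Tf = 298.7772 K

298.7772 K


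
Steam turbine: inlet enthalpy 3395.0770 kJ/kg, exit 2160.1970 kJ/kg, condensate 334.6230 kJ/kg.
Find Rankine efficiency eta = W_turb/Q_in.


W = 1234.8800 kJ/kg
Q_in = 3060.4540 kJ/kg
eta = 0.4035 = 40.3496%

eta = 40.3496%


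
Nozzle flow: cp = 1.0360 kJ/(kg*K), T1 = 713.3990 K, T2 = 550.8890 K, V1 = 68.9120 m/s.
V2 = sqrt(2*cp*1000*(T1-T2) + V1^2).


dT = 162.5100 K
2*cp*1000*dT = 336720.7200
V1^2 = 4748.8637
V2 = sqrt(341469.5837) = 584.3540 m/s

584.3540 m/s


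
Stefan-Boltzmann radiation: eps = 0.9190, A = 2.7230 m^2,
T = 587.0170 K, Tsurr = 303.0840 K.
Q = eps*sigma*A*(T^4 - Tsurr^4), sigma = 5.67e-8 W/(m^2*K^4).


T^4 = 1.1874e+11
Tsurr^4 = 8.4382e+09
Q = 0.9190 * 5.67e-8 * 2.7230 * 1.1030e+11 = 15650.7352 W

15650.7352 W


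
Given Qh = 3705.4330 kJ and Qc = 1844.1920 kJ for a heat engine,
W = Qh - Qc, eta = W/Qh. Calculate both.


W = 3705.4330 - 1844.1920 = 1861.2410 kJ
eta = 1861.2410 / 3705.4330 = 0.5023 = 50.2301%

W = 1861.2410 kJ, eta = 50.2301%


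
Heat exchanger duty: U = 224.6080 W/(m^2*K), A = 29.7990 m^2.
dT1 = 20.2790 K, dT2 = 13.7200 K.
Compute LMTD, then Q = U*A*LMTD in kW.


LMTD = 16.7865 K
Q = 224.6080 * 29.7990 * 16.7865 = 112353.4467 W = 112.3534 kW

112.3534 kW


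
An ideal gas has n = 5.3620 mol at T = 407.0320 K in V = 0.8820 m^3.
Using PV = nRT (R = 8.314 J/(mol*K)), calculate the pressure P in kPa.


P = nRT/V = 5.3620 * 8.314 * 407.0320 / 0.8820
= 18145.3514 / 0.8820 = 20572.9608 Pa = 20.5730 kPa

20.5730 kPa


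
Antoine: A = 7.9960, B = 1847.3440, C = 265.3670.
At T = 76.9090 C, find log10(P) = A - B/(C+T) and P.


C+T = 342.2760
B/(C+T) = 5.3972
log10(P) = 7.9960 - 5.3972 = 2.5988
P = 10^2.5988 = 396.9767 mmHg

396.9767 mmHg


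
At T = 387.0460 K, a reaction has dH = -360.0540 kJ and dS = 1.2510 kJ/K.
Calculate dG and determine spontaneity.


T*dS = 387.0460 * 1.2510 = 484.1945 kJ
dG = -360.0540 - 484.1945 = -844.2485 kJ (spontaneous)

dG = -844.2485 kJ, spontaneous


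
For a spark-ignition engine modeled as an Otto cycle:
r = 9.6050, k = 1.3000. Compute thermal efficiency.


r^(k-1) = 1.9713
eta = 1 - 1/1.9713 = 0.4927 = 49.2716%

49.2716%


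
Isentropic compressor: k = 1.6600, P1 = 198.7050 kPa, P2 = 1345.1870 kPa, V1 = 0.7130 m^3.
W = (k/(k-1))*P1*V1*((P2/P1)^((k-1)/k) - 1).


(k-1)/k = 0.3976
(P2/P1)^exp = 2.1391
W = 2.5152 * 198.7050 * 0.7130 * (2.1391 - 1) = 405.8998 kJ

405.8998 kJ


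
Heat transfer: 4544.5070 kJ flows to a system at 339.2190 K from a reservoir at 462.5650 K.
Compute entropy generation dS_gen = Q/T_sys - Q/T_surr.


dS_sys = 4544.5070/339.2190 = 13.3970 kJ/K
dS_surr = -4544.5070/462.5650 = -9.8246 kJ/K
dS_gen = 13.3970 - 9.8246 = 3.5724 kJ/K (irreversible)

dS_gen = 3.5724 kJ/K, irreversible


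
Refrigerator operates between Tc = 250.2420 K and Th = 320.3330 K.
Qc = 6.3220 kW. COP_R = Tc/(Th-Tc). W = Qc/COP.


COP = 250.2420 / 70.0910 = 3.5702
W = 6.3220 / 3.5702 = 1.7707 kW

COP = 3.5702, W = 1.7707 kW


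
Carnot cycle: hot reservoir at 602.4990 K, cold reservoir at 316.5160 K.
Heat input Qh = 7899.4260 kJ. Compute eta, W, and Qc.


eta = 1 - 316.5160/602.4990 = 0.4747
W = 0.4747 * 7899.4260 = 3749.5524 kJ
Qc = 7899.4260 - 3749.5524 = 4149.8736 kJ

eta = 47.4661%, W = 3749.5524 kJ, Qc = 4149.8736 kJ


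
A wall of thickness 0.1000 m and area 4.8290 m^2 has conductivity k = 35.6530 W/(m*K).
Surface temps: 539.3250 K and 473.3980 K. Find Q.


dT = 65.9270 K
Q = 35.6530 * 4.8290 * 65.9270 / 0.1000 = 113505.4195 W

113505.4195 W


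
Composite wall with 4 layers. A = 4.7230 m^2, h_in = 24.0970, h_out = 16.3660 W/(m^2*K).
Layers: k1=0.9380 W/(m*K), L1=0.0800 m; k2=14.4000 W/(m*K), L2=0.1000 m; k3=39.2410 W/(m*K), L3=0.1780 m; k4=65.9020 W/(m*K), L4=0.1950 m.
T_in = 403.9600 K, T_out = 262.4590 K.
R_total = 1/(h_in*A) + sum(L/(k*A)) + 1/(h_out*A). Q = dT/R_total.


R_conv_in = 1/(24.0970*4.7230) = 0.0088
R_1 = 0.0800/(0.9380*4.7230) = 0.0181
R_2 = 0.1000/(14.4000*4.7230) = 0.0015
R_3 = 0.1780/(39.2410*4.7230) = 0.0010
R_4 = 0.1950/(65.9020*4.7230) = 0.0006
R_conv_out = 1/(16.3660*4.7230) = 0.0129
R_total = 0.0428 K/W
Q = 141.5010 / 0.0428 = 3303.0894 W

R_total = 0.0428 K/W, Q = 3303.0894 W


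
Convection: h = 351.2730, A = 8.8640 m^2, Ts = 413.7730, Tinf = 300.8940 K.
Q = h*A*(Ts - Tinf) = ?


dT = 112.8790 K
Q = 351.2730 * 8.8640 * 112.8790 = 351469.5218 W

351469.5218 W


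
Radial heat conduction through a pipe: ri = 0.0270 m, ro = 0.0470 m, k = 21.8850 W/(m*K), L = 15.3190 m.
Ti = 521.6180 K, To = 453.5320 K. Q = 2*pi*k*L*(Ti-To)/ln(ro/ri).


dT = 68.0860 K
ln(ro/ri) = 0.5543
Q = 2*pi*21.8850*15.3190*68.0860 / 0.5543 = 258738.6846 W

258738.6846 W


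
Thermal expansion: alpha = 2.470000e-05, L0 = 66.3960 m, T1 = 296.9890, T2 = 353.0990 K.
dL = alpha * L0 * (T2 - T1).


dT = 56.1100 K
dL = 2.470000e-05 * 66.3960 * 56.1100 = 0.092019 m
L_final = 66.488019 m

dL = 0.092019 m


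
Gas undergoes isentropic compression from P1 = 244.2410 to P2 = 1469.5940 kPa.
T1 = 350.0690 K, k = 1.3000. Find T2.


(k-1)/k = 0.2308
(P2/P1)^exp = 1.5131
T2 = 350.0690 * 1.5131 = 529.6760 K

529.6760 K


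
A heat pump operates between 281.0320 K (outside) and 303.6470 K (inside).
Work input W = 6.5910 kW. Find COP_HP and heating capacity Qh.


COP = 303.6470 / 22.6150 = 13.4268
Qh = 13.4268 * 6.5910 = 88.4960 kW

COP = 13.4268, Qh = 88.4960 kW


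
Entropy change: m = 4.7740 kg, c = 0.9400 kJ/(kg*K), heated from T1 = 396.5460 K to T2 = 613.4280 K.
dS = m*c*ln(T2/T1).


T2/T1 = 1.5469
ln(T2/T1) = 0.4363
dS = 4.7740 * 0.9400 * 0.4363 = 1.9578 kJ/K

1.9578 kJ/K


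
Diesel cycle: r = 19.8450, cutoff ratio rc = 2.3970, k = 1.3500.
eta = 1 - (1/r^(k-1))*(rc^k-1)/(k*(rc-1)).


r^(k-1) = 2.8456
rc^k = 3.2550
eta = 0.5798 = 57.9816%

57.9816%


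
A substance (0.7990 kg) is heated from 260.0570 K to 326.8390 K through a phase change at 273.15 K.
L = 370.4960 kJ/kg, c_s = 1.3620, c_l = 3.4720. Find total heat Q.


Q1 (sensible, solid) = 0.7990 * 1.3620 * 13.0930 = 14.2483 kJ
Q2 (latent) = 0.7990 * 370.4960 = 296.0263 kJ
Q3 (sensible, liquid) = 0.7990 * 3.4720 * 53.6890 = 148.9402 kJ
Q_total = 459.2148 kJ

459.2148 kJ


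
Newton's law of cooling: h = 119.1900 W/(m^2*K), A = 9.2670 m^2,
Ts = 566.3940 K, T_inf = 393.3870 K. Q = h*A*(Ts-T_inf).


dT = 173.0070 K
Q = 119.1900 * 9.2670 * 173.0070 = 191092.0670 W

191092.0670 W


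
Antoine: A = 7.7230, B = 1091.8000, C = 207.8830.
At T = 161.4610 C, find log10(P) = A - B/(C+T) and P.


C+T = 369.3440
B/(C+T) = 2.9561
log10(P) = 7.7230 - 2.9561 = 4.7669
P = 10^4.7669 = 58472.0324 mmHg

58472.0324 mmHg


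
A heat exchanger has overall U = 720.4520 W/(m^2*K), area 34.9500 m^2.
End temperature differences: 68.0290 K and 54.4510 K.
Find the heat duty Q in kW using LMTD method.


LMTD = 60.9883 K
Q = 720.4520 * 34.9500 * 60.9883 = 1535673.0066 W = 1535.6730 kW

1535.6730 kW


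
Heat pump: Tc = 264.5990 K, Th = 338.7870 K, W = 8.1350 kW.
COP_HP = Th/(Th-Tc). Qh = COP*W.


COP = 338.7870 / 74.1880 = 4.5666
Qh = 4.5666 * 8.1350 = 37.1493 kW

COP = 4.5666, Qh = 37.1493 kW


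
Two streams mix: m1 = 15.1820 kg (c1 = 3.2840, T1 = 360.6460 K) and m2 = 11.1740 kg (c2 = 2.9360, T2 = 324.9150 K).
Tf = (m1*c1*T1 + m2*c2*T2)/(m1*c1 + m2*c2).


num = 28640.4180
den = 82.6646
Tf = 346.4655 K

346.4655 K


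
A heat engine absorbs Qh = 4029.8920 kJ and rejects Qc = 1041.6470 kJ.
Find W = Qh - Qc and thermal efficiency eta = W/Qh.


W = 4029.8920 - 1041.6470 = 2988.2450 kJ
eta = 2988.2450 / 4029.8920 = 0.7415 = 74.1520%

W = 2988.2450 kJ, eta = 74.1520%


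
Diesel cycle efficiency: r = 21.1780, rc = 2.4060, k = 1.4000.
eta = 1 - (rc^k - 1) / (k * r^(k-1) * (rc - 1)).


r^(k-1) = 3.3912
rc^k = 3.4183
eta = 0.6377 = 63.7717%

63.7717%


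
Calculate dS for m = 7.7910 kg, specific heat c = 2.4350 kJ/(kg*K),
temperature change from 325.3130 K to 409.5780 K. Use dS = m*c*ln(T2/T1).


T2/T1 = 1.2590
ln(T2/T1) = 0.2303
dS = 7.7910 * 2.4350 * 0.2303 = 4.3698 kJ/K

4.3698 kJ/K


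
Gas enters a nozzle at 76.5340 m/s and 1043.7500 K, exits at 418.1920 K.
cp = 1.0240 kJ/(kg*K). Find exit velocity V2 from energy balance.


dT = 625.5580 K
2*cp*1000*dT = 1281142.7840
V1^2 = 5857.4532
V2 = sqrt(1287000.2372) = 1134.4603 m/s

1134.4603 m/s


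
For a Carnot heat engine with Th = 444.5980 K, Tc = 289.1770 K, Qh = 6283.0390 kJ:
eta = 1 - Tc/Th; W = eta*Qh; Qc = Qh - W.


eta = 1 - 289.1770/444.5980 = 0.3496
W = 0.3496 * 6283.0390 = 2196.4026 kJ
Qc = 6283.0390 - 2196.4026 = 4086.6364 kJ

eta = 34.9576%, W = 2196.4026 kJ, Qc = 4086.6364 kJ


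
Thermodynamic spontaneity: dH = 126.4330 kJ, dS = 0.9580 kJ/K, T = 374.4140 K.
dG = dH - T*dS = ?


T*dS = 374.4140 * 0.9580 = 358.6886 kJ
dG = 126.4330 - 358.6886 = -232.2556 kJ (spontaneous)

dG = -232.2556 kJ, spontaneous


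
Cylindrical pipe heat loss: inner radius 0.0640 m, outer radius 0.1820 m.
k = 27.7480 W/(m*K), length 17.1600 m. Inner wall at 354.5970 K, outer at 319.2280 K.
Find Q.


dT = 35.3690 K
ln(ro/ri) = 1.0451
Q = 2*pi*27.7480*17.1600*35.3690 / 1.0451 = 101247.4194 W

101247.4194 W


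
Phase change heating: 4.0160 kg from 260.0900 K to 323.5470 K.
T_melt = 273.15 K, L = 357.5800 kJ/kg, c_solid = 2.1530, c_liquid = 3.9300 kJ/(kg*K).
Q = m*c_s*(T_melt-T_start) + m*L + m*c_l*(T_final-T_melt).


Q1 (sensible, solid) = 4.0160 * 2.1530 * 13.0600 = 112.9226 kJ
Q2 (latent) = 4.0160 * 357.5800 = 1436.0413 kJ
Q3 (sensible, liquid) = 4.0160 * 3.9300 * 50.3970 = 795.4098 kJ
Q_total = 2344.3737 kJ

2344.3737 kJ


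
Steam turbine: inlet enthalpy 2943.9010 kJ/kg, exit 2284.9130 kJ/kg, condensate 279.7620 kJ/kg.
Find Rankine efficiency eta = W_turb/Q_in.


W = 658.9880 kJ/kg
Q_in = 2664.1390 kJ/kg
eta = 0.2474 = 24.7355%

eta = 24.7355%


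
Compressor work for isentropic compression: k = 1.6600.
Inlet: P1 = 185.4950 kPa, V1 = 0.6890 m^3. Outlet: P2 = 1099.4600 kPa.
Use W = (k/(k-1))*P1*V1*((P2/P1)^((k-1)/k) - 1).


(k-1)/k = 0.3976
(P2/P1)^exp = 2.0290
W = 2.5152 * 185.4950 * 0.6890 * (2.0290 - 1) = 330.7655 kJ

330.7655 kJ


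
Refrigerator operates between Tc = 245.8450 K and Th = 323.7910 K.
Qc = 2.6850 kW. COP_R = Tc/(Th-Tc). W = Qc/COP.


COP = 245.8450 / 77.9460 = 3.1540
W = 2.6850 / 3.1540 = 0.8513 kW

COP = 3.1540, W = 0.8513 kW
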